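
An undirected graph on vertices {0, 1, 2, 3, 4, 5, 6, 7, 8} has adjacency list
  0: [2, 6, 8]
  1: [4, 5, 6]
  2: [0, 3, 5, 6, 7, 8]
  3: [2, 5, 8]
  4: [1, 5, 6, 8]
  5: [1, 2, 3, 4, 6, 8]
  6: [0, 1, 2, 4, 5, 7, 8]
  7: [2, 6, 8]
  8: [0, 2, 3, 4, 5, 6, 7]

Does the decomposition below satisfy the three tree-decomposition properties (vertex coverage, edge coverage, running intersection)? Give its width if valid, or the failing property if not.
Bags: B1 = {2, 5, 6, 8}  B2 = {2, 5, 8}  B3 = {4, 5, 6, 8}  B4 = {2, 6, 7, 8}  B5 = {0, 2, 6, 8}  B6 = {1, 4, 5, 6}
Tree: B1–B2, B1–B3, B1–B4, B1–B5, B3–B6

No — vertex 3 appears in no bag.

A tree decomposition must satisfy three properties: every vertex lies in some bag; for every edge, both endpoints lie together in some bag; and for every vertex, the bags containing it form a connected subtree. Here vertex 3 appears in no bag, so the decomposition is invalid.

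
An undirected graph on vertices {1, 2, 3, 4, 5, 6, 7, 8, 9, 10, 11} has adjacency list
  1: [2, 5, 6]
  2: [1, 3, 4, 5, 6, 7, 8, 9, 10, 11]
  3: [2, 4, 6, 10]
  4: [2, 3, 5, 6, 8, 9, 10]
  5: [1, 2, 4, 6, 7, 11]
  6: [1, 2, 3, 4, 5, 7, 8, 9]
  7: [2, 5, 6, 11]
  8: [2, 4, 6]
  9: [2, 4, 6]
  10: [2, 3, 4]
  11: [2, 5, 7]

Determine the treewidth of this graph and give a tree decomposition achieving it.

Treewidth 3.
One optimal decomposition is:
Bags: B1 = {2, 4, 6, 8}  B2 = {2, 3, 4, 6}  B3 = {2, 4, 6, 9}  B4 = {2, 4, 5, 6}  B5 = {2, 5, 6, 7}  B6 = {2, 3, 4, 10}  B7 = {1, 2, 5, 6}  B8 = {2, 5, 7, 11}
Tree: B1–B2, B1–B3, B2–B4, B4–B5, B2–B6, B5–B7, B5–B8

Each bag holds 4 vertices, so the decomposition has width 3, which upper-bounds the treewidth. Conversely, {2, 3, 4, 10} is a clique of size 4, and the vertices of any clique must share a bag in every tree decomposition; so some bag has ≥ 4 vertices and tw(G) ≥ 3. Combining the bounds, tw(G) = 3.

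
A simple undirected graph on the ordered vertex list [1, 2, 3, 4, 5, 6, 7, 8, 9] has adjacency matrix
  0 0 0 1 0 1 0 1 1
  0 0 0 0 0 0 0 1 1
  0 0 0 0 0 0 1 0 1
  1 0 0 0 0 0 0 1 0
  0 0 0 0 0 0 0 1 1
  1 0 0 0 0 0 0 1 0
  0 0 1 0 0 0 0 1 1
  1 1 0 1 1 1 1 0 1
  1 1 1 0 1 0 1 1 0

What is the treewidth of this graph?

A width-2 tree decomposition is:
Bags: B1 = {1, 8, 9}  B2 = {1, 6, 8}  B3 = {2, 8, 9}  B4 = {5, 8, 9}  B5 = {1, 4, 8}  B6 = {7, 8, 9}  B7 = {3, 7, 9}
Tree: B1–B2, B1–B3, B1–B4, B2–B5, B4–B6, B6–B7
The largest bag has 3 vertices, giving width 2; this decomposition certifies tw(G) ≤ 2. For the lower bound, the 3 vertices {1, 8, 9} are pairwise adjacent, and any tree decomposition puts a clique entirely inside one bag — forcing width ≥ 2. Therefore the treewidth is 2.

2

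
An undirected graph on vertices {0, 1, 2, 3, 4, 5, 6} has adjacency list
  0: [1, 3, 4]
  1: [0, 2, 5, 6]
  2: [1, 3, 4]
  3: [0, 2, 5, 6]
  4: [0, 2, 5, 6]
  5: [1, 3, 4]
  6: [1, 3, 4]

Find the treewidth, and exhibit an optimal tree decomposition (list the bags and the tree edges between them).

Treewidth 3.
One such decomposition:
Bags: B1 = {1, 2, 3, 4}  B2 = {1, 3, 4, 5}  B3 = {0, 1, 3, 4}  B4 = {1, 3, 4, 6}
Tree: B1–B2, B2–B3, B3–B4

The largest bag has 4 vertices, giving width 3; this decomposition certifies tw(G) ≤ 3. For the lower bound: the 4 vertex sets {2,3}, {1,5}, {4}, {0} are disjoint, each induces a connected subgraph, and every pair is joined by at least one edge of G. Contracting each set to a single vertex therefore yields K_{4} as a minor, and since treewidth is minor-monotone, tw(G) ≥ tw(K_{4}) = 3. Combining the bounds, tw(G) = 3.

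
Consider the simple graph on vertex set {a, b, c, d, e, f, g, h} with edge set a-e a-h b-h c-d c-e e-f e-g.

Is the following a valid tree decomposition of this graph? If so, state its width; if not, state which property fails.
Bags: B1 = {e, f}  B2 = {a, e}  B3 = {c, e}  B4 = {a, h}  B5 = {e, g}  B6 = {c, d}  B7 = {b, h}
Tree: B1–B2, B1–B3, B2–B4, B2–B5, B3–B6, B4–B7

Checking the three conditions: (i) the bags cover all of {a, b, c, d, e, f, g, h}; (ii) for each edge, some bag contains both endpoints; (iii) the bags containing any fixed vertex form a subtree. All hold, so the decomposition is valid with width 2 − 1 = 1.

Yes; width 1.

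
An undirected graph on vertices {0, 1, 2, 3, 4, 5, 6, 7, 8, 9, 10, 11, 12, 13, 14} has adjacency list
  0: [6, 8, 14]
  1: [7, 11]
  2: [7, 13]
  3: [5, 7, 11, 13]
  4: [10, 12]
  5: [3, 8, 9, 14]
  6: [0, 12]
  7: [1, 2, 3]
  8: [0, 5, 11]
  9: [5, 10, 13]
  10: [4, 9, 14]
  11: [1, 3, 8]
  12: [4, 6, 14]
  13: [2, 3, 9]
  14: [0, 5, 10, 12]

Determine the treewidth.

A width-3 tree decomposition is:
Bags: B1 = {1, 2, 7, 11}  B2 = {2, 3, 7, 11}  B3 = {2, 3, 11, 13}  B4 = {3, 8, 11, 13}  B5 = {3, 5, 8, 13}  B6 = {5, 8, 9, 13}  B7 = {0, 5, 8, 9}  B8 = {0, 5, 9, 14}  B9 = {0, 9, 10, 14}  B10 = {0, 6, 10, 14}  B11 = {6, 10, 12, 14}  B12 = {4, 6, 10, 12}
Tree: B1–B2, B2–B3, B3–B4, B4–B5, B5–B6, B6–B7, B7–B8, B8–B9, B9–B10, B10–B11, B11–B12
Every bag has size at most 4, so the width is 4 − 1 = 3 and tw(G) ≤ 3. For the lower bound: the 4 vertex sets {1,2,7}, {11}, {3}, {5,8,9,13} are disjoint, each induces a connected subgraph, and every pair is joined by at least one edge of G. Contracting each set to a single vertex therefore yields K_{4} as a minor, and since treewidth is minor-monotone, tw(G) ≥ tw(K_{4}) = 3. The upper and lower bounds meet at 3, so that is the treewidth.

3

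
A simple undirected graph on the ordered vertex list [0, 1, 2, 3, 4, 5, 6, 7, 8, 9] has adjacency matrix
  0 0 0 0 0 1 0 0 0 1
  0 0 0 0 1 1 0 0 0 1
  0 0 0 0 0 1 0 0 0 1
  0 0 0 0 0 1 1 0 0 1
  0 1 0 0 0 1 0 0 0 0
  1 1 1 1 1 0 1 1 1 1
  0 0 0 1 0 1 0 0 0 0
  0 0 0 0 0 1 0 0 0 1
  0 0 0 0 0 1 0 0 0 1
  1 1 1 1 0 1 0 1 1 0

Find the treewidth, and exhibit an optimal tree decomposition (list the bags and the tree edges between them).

Treewidth 2.
One optimal decomposition is:
Bags: B1 = {3, 5, 9}  B2 = {5, 8, 9}  B3 = {3, 5, 6}  B4 = {1, 5, 9}  B5 = {5, 7, 9}  B6 = {1, 4, 5}  B7 = {0, 5, 9}  B8 = {2, 5, 9}
Tree: B1–B2, B1–B3, B2–B4, B1–B5, B4–B6, B1–B7, B1–B8

Each bag holds 3 vertices, so the decomposition has width 2, which upper-bounds the treewidth. Conversely, {0, 5, 9} is a clique of size 3, and the vertices of any clique must share a bag in every tree decomposition; so some bag has ≥ 3 vertices and tw(G) ≥ 2. Hence tw(G) = 2 exactly.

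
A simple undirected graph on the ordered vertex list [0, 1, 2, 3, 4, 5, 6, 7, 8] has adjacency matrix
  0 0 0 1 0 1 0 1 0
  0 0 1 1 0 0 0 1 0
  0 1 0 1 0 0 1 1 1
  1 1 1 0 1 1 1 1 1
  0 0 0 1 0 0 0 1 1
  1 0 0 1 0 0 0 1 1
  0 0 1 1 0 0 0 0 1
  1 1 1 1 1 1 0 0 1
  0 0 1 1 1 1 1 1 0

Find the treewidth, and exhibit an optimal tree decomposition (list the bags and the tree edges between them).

Treewidth 3.
Bags: B1 = {3, 5, 7, 8}  B2 = {0, 3, 5, 7}  B3 = {2, 3, 7, 8}  B4 = {2, 3, 6, 8}  B5 = {1, 2, 3, 7}  B6 = {3, 4, 7, 8}
Tree: B1–B2, B1–B3, B3–B4, B3–B5, B1–B6

Every bag has size at most 4, so the width is 4 − 1 = 3 and tw(G) ≤ 3. Conversely, {2, 3, 6, 8} is a clique of size 4, and the vertices of any clique must share a bag in every tree decomposition; so some bag has ≥ 4 vertices and tw(G) ≥ 3. Therefore the treewidth is 3.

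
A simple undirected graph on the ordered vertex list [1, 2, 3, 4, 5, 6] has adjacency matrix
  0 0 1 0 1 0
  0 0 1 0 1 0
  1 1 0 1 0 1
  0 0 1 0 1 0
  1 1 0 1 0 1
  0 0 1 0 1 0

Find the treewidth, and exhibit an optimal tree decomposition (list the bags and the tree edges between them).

Treewidth 2.
One such decomposition:
Bags: B1 = {3, 4, 5}  B2 = {3, 5, 6}  B3 = {2, 3, 5}  B4 = {1, 3, 5}
Tree: B1–B2, B2–B3, B3–B4

Every bag has size at most 3, so the width is 3 − 1 = 2 and tw(G) ≤ 2. For the lower bound, G contains the cycle 4–3–6–5–4, so G is not a forest; only forests have treewidth ≤ 1, hence tw(G) ≥ 2. Therefore the treewidth is 2.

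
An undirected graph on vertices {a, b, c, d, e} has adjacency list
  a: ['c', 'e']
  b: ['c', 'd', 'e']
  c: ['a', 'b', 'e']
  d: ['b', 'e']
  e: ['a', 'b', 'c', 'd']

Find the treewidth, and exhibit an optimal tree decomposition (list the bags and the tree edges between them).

Treewidth 2.
One such decomposition:
Bags: B1 = {b, c, e}  B2 = {b, d, e}  B3 = {a, c, e}
Tree: B1–B2, B1–B3

Every bag has size at most 3, so the width is 3 − 1 = 2 and tw(G) ≤ 2. Conversely, {b, d, e} is a clique of size 3, and the vertices of any clique must share a bag in every tree decomposition; so some bag has ≥ 3 vertices and tw(G) ≥ 2. Therefore the treewidth is 2.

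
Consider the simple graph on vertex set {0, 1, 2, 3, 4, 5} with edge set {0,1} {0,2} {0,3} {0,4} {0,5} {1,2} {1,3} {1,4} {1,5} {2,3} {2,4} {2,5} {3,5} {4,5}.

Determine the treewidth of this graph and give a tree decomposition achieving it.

Treewidth 4.
One such decomposition:
Bags: B1 = {0, 1, 2, 4, 5}  B2 = {0, 1, 2, 3, 5}
Tree: B1–B2

The largest bag has 5 vertices, giving width 4; this decomposition certifies tw(G) ≤ 4. On the other hand G contains the 5-clique {0, 1, 2, 3, 5}. A clique must lie in a single bag of any decomposition, so no decomposition can have width below 4. Therefore the treewidth is 4.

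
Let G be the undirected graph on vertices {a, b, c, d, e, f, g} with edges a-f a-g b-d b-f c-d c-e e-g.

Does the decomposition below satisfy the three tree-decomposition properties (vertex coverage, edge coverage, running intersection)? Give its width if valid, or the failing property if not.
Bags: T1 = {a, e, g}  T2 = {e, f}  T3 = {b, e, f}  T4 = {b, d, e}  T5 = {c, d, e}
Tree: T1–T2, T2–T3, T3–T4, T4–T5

A tree decomposition must satisfy three properties: every vertex lies in some bag; for every edge, both endpoints lie together in some bag; and for every vertex, the bags containing it form a connected subtree. Here edge (a,f) lies in no bag, so the decomposition is invalid.

No — edge (a,f) lies in no bag.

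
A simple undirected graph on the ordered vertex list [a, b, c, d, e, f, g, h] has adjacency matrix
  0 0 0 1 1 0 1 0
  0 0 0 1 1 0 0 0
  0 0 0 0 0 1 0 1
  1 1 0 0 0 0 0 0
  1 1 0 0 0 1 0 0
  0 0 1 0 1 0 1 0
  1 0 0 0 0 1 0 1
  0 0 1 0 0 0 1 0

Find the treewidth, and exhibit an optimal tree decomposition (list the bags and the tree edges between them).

Each bag holds 3 vertices, so the decomposition has width 2, which upper-bounds the treewidth. The edges h–c–f–g–h form a cycle, so G is not a tree and its treewidth is at least 2. Therefore the treewidth is 2.

Treewidth 2.
Bags: B1 = {c, g, h}  B2 = {c, f, g}  B3 = {a, f, g}  B4 = {a, e, f}  B5 = {a, d, e}  B6 = {b, d, e}
Tree: B1–B2, B2–B3, B3–B4, B4–B5, B5–B6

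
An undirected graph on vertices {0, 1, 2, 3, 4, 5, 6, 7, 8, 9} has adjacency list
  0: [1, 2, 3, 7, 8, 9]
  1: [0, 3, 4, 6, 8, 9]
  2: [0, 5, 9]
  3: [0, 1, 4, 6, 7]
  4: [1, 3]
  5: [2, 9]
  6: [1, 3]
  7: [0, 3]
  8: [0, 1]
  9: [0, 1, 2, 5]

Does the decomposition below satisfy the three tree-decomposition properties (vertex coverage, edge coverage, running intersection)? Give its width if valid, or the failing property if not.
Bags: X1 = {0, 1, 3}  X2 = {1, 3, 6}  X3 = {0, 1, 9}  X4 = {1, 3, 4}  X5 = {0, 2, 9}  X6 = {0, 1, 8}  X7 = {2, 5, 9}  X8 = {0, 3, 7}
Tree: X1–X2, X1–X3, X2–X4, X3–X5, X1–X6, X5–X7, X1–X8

Yes; width 2.

Checking the three conditions: (i) the bags cover all of {0, 1, 2, 3, 4, 5, 6, 7, 8, 9}; (ii) for each edge, some bag contains both endpoints; (iii) the bags containing any fixed vertex form a subtree. All hold, so the decomposition is valid with width 3 − 1 = 2.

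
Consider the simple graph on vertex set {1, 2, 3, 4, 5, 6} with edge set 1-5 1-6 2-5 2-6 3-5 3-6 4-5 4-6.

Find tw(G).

A width-2 tree decomposition is:
Bags: B1 = {1, 5, 6}  B2 = {2, 5, 6}  B3 = {4, 5, 6}  B4 = {3, 5, 6}
Tree: B1–B2, B2–B3, B3–B4
Every bag has size at most 3, so the width is 3 − 1 = 2 and tw(G) ≤ 2. For the lower bound, G contains the cycle 6–1–5–2–6, so G is not a forest; only forests have treewidth ≤ 1, hence tw(G) ≥ 2. Therefore the treewidth is 2.

2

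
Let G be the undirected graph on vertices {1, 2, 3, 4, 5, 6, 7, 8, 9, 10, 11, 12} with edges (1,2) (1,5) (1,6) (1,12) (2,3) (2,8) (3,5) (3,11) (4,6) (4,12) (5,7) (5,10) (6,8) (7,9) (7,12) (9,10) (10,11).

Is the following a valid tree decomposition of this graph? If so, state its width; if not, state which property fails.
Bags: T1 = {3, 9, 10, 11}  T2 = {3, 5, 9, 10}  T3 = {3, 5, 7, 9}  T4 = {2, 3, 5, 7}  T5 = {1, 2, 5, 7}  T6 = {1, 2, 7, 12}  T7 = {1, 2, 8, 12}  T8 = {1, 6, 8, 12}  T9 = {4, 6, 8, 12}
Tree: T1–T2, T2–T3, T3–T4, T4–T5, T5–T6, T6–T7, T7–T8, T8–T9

Checking the three conditions: (i) the bags cover all of {1, 2, 3, 4, 5, 6, 7, 8, 9, 10, 11, 12}; (ii) for each edge, some bag contains both endpoints; (iii) the bags containing any fixed vertex form a subtree. All hold, so the decomposition is valid with width 4 − 1 = 3.

Yes; width 3.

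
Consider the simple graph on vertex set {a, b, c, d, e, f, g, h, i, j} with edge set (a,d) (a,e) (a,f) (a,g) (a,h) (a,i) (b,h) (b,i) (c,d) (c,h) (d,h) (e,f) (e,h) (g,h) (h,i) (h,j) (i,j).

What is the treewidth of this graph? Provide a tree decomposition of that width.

Treewidth 2.
One optimal decomposition is:
Bags: B1 = {a, d, h}  B2 = {a, e, h}  B3 = {a, h, i}  B4 = {b, h, i}  B5 = {a, e, f}  B6 = {a, g, h}  B7 = {h, i, j}  B8 = {c, d, h}
Tree: B1–B2, B2–B3, B3–B4, B2–B5, B3–B6, B4–B7, B1–B8

Every bag has size at most 3, so the width is 3 − 1 = 2 and tw(G) ≤ 2. On the other hand G contains the 3-clique {h, i, j}. A clique must lie in a single bag of any decomposition, so no decomposition can have width below 2. The upper and lower bounds meet at 2, so that is the treewidth.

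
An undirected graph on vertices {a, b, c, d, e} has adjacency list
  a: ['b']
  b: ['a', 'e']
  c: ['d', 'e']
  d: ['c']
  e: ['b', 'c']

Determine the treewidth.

1

A width-1 tree decomposition is:
Bags: B1 = {a, b}  B2 = {b, e}  B3 = {c, e}  B4 = {c, d}
Tree: B1–B2, B2–B3, B3–B4
The largest bag has 2 vertices, giving width 1; this decomposition certifies tw(G) ≤ 1. Any graph with an edge has treewidth ≥ 1, and G has the edge a–b. The upper and lower bounds meet at 1, so that is the treewidth.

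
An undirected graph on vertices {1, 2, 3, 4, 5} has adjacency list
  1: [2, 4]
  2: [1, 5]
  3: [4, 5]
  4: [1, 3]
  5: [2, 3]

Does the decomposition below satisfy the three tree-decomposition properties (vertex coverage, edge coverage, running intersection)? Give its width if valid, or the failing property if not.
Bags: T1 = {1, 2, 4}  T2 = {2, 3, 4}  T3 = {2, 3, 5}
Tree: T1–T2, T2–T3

Vertex coverage: the bags together contain {1, 2, 3, 4, 5}, the full vertex set. Edge coverage: each edge of G has both endpoints in at least one bag. Running intersection: for every vertex, the bags containing it form a connected subtree. All three properties hold, so this is a valid tree decomposition of width max|bag| − 1 = 2, and hence tw(G) ≤ 2.

Yes; width 2.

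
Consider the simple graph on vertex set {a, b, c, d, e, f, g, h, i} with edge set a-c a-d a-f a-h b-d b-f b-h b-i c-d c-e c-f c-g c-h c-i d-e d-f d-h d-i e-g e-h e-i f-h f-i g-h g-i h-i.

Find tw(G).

A width-4 tree decomposition is:
Bags: B1 = {c, d, f, h, i}  B2 = {c, d, e, h, i}  B3 = {c, e, g, h, i}  B4 = {b, d, f, h, i}  B5 = {a, c, d, f, h}
Tree: B1–B2, B2–B3, B1–B4, B1–B5
The largest bag has 5 vertices, giving width 4; this decomposition certifies tw(G) ≤ 4. On the other hand G contains the 5-clique {c, d, e, h, i}. A clique must lie in a single bag of any decomposition, so no decomposition can have width below 4. The upper and lower bounds meet at 4, so that is the treewidth.

4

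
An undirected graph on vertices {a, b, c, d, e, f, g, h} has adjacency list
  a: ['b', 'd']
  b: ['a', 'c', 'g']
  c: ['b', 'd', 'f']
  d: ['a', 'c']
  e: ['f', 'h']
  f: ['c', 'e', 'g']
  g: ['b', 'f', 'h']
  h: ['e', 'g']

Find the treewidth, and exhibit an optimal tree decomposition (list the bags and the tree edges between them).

Each bag holds 3 vertices, so the decomposition has width 2, which upper-bounds the treewidth. Since h–e–f–g–h is a cycle in G, G is not acyclic. Forests are exactly the graphs of treewidth ≤ 1, so tw(G) ≥ 2. Hence tw(G) = 2 exactly.

Treewidth 2.
Bags: B1 = {e, g, h}  B2 = {e, f, g}  B3 = {b, f, g}  B4 = {b, c, f}  B5 = {a, b, c}  B6 = {a, c, d}
Tree: B1–B2, B2–B3, B3–B4, B4–B5, B5–B6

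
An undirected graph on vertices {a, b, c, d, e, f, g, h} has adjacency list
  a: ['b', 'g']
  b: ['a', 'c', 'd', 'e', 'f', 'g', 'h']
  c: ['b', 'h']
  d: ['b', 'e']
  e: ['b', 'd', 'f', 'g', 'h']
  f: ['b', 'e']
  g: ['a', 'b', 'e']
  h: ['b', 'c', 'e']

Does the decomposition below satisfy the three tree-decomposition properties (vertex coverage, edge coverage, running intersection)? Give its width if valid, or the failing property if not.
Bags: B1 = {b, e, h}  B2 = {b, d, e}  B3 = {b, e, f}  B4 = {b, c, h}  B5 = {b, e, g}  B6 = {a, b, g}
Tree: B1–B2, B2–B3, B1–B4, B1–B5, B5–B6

Yes; width 2.

Every vertex of G appears in some bag (union = {a, b, c, d, e, f, g, h}); every edge is covered by a bag; and for each vertex v the set of bags containing v is connected in the bag tree. The decomposition is therefore valid. The largest bag has 3 vertices, so the width is 2.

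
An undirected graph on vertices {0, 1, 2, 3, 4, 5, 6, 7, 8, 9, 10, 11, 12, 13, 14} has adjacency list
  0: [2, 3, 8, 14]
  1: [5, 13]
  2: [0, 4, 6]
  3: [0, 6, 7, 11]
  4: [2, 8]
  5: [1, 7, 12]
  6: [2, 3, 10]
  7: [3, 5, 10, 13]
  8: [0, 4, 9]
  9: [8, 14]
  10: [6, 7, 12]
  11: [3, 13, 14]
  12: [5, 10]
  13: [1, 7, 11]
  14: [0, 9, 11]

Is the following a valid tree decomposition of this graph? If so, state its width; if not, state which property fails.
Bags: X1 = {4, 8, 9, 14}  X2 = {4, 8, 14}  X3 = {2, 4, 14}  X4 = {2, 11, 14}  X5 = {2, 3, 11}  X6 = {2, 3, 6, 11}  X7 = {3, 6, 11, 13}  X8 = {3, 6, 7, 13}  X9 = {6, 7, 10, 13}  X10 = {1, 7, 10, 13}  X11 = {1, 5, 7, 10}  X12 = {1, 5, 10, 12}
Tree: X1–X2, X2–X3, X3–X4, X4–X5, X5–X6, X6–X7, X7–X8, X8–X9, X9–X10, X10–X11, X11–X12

No — vertex 0 appears in no bag.

A tree decomposition must satisfy three properties: every vertex lies in some bag; for every edge, both endpoints lie together in some bag; and for every vertex, the bags containing it form a connected subtree. Here vertex 0 appears in no bag, so the decomposition is invalid.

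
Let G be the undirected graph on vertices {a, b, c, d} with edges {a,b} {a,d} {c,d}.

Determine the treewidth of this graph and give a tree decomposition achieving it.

Each bag holds 2 vertices, so the decomposition has width 1, which upper-bounds the treewidth. Since G has at least one edge (e.g. b–a), it is not an edgeless graph, so tw(G) ≥ 1. Therefore the treewidth is 1.

Treewidth 1.
Bags: B1 = {a, b}  B2 = {a, d}  B3 = {c, d}
Tree: B1–B2, B2–B3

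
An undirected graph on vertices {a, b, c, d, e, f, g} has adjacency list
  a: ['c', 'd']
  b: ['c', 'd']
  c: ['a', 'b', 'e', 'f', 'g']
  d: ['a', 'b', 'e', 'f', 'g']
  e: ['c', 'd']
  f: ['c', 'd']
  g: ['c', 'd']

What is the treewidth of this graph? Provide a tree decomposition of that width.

Treewidth 2.
Bags: B1 = {a, c, d}  B2 = {b, c, d}  B3 = {c, d, f}  B4 = {c, d, g}  B5 = {c, d, e}
Tree: B1–B2, B2–B3, B3–B4, B4–B5

Each bag holds 3 vertices, so the decomposition has width 2, which upper-bounds the treewidth. For the lower bound, G contains the cycle d–a–c–b–d, so G is not a forest; only forests have treewidth ≤ 1, hence tw(G) ≥ 2. Hence tw(G) = 2 exactly.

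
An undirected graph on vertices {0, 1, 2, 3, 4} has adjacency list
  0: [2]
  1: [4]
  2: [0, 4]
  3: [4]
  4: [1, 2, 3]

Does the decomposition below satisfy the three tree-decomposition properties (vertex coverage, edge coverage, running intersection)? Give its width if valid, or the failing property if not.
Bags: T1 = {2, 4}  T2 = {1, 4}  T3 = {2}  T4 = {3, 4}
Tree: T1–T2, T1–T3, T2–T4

No — vertex 0 appears in no bag.

A tree decomposition must satisfy three properties: every vertex lies in some bag; for every edge, both endpoints lie together in some bag; and for every vertex, the bags containing it form a connected subtree. Here vertex 0 appears in no bag, so the decomposition is invalid.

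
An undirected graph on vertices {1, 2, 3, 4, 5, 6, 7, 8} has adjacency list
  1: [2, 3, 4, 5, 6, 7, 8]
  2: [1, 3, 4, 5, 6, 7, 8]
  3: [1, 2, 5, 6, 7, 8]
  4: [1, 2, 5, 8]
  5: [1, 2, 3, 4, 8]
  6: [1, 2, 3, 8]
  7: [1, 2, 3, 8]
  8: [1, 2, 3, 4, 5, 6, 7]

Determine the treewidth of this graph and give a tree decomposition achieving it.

Treewidth 4.
Bags: B1 = {1, 2, 3, 7, 8}  B2 = {1, 2, 3, 5, 8}  B3 = {1, 2, 4, 5, 8}  B4 = {1, 2, 3, 6, 8}
Tree: B1–B2, B2–B3, B2–B4

The largest bag has 5 vertices, giving width 4; this decomposition certifies tw(G) ≤ 4. On the other hand G contains the 5-clique {1, 2, 3, 5, 8}. A clique must lie in a single bag of any decomposition, so no decomposition can have width below 4. Combining the bounds, tw(G) = 4.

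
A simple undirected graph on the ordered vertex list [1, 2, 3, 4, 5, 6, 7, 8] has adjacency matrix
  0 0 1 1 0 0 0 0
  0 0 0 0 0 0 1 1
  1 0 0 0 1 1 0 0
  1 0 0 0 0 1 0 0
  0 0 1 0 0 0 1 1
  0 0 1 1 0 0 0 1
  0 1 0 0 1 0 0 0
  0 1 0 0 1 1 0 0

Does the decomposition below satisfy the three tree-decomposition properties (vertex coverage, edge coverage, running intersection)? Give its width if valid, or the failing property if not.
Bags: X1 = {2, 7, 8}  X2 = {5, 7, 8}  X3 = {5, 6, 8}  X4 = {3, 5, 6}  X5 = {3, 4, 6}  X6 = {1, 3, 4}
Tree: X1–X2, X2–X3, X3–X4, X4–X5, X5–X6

Checking the three conditions: (i) the bags cover all of {1, 2, 3, 4, 5, 6, 7, 8}; (ii) for each edge, some bag contains both endpoints; (iii) the bags containing any fixed vertex form a subtree. All hold, so the decomposition is valid with width 3 − 1 = 2.

Yes; width 2.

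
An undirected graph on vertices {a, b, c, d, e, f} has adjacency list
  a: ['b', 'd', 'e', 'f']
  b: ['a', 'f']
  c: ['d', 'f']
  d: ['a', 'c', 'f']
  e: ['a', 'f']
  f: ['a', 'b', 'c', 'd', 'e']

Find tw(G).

2

A width-2 tree decomposition is:
Bags: B1 = {a, b, f}  B2 = {a, d, f}  B3 = {c, d, f}  B4 = {a, e, f}
Tree: B1–B2, B2–B3, B1–B4
Every bag has size at most 3, so the width is 3 − 1 = 2 and tw(G) ≤ 2. Conversely, {c, d, f} is a clique of size 3, and the vertices of any clique must share a bag in every tree decomposition; so some bag has ≥ 3 vertices and tw(G) ≥ 2. Therefore the treewidth is 2.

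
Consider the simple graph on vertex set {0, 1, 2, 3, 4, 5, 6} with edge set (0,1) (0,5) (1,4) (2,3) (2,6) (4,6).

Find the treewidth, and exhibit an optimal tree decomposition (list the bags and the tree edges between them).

Every bag has size at most 2, so the width is 2 − 1 = 1 and tw(G) ≤ 1. G has an edge, so its treewidth is at least 1. Therefore the treewidth is 1.

Treewidth 1.
One optimal decomposition is:
Bags: B1 = {2, 3}  B2 = {2, 6}  B3 = {4, 6}  B4 = {1, 4}  B5 = {0, 1}  B6 = {0, 5}
Tree: B1–B2, B2–B3, B3–B4, B4–B5, B5–B6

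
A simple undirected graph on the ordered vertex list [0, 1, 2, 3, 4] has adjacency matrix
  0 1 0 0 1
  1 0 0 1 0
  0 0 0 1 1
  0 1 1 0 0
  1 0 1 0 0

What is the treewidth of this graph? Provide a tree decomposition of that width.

The largest bag has 3 vertices, giving width 2; this decomposition certifies tw(G) ≤ 2. Since 2–3–1–0–4–2 is a cycle in G, G is not acyclic. Forests are exactly the graphs of treewidth ≤ 1, so tw(G) ≥ 2. Hence tw(G) = 2 exactly.

Treewidth 2.
One optimal decomposition is:
Bags: B1 = {1, 2, 3}  B2 = {0, 1, 2}  B3 = {0, 2, 4}
Tree: B1–B2, B2–B3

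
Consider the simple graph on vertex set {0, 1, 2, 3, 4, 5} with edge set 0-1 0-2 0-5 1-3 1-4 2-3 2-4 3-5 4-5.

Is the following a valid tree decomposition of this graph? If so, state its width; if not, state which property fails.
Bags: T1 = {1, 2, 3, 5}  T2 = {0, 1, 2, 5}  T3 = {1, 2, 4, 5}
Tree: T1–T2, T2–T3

Yes; width 3.

Every vertex of G appears in some bag (union = {0, 1, 2, 3, 4, 5}); every edge is covered by a bag; and for each vertex v the set of bags containing v is connected in the bag tree. The decomposition is therefore valid. The largest bag has 4 vertices, so the width is 3.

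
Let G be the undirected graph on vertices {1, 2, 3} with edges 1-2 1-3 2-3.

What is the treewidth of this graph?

2

A width-2 tree decomposition is:
Bags: B1 = {1, 2, 3}
Tree: (single bag)
With just one bag of size 3, the width is 3 − 1 = 2, so tw(G) ≤ 2. For the lower bound, the 3 vertices {1, 2, 3} are pairwise adjacent, and any tree decomposition puts a clique entirely inside one bag — forcing width ≥ 2. Combining the bounds, tw(G) = 2.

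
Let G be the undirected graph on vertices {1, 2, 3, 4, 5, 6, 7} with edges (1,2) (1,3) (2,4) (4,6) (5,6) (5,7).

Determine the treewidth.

A width-1 tree decomposition is:
Bags: B1 = {5, 7}  B2 = {5, 6}  B3 = {4, 6}  B4 = {2, 4}  B5 = {1, 2}  B6 = {1, 3}
Tree: B1–B2, B2–B3, B3–B4, B4–B5, B5–B6
The largest bag has 2 vertices, giving width 1; this decomposition certifies tw(G) ≤ 1. G has an edge, so its treewidth is at least 1. Hence tw(G) = 1 exactly.

1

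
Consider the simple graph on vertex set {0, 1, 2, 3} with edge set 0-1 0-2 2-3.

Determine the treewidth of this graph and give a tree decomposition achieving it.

Treewidth 1.
One optimal decomposition is:
Bags: B1 = {2, 3}  B2 = {0, 2}  B3 = {0, 1}
Tree: B1–B2, B2–B3

Each bag holds 2 vertices, so the decomposition has width 1, which upper-bounds the treewidth. Any graph with an edge has treewidth ≥ 1, and G has the edge 3–2. Therefore the treewidth is 1.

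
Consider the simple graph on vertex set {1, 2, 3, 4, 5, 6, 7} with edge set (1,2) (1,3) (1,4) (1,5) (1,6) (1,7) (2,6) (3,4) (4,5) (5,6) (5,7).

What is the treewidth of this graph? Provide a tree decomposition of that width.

Treewidth 2.
One such decomposition:
Bags: B1 = {1, 5, 6}  B2 = {1, 2, 6}  B3 = {1, 4, 5}  B4 = {1, 5, 7}  B5 = {1, 3, 4}
Tree: B1–B2, B1–B3, B3–B4, B3–B5

Each bag holds 3 vertices, so the decomposition has width 2, which upper-bounds the treewidth. For the lower bound, the 3 vertices {1, 2, 6} are pairwise adjacent, and any tree decomposition puts a clique entirely inside one bag — forcing width ≥ 2. Combining the bounds, tw(G) = 2.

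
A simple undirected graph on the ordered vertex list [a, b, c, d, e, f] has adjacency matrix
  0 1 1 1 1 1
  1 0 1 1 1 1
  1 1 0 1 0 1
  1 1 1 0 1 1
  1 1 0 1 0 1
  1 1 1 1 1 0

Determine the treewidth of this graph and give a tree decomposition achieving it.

Each bag holds 5 vertices, so the decomposition has width 4, which upper-bounds the treewidth. Conversely, {a, b, d, e, f} is a clique of size 5, and the vertices of any clique must share a bag in every tree decomposition; so some bag has ≥ 5 vertices and tw(G) ≥ 4. Hence tw(G) = 4 exactly.

Treewidth 4.
Bags: B1 = {a, b, c, d, f}  B2 = {a, b, d, e, f}
Tree: B1–B2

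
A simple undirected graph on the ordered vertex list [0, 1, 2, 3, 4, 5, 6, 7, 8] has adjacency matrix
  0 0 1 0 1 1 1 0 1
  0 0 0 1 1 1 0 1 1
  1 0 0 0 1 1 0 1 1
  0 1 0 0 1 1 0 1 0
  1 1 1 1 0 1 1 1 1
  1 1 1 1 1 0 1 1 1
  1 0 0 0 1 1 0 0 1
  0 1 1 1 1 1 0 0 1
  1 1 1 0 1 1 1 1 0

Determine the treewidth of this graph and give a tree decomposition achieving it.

Treewidth 4.
One optimal decomposition is:
Bags: B1 = {2, 4, 5, 7, 8}  B2 = {1, 4, 5, 7, 8}  B3 = {1, 3, 4, 5, 7}  B4 = {0, 2, 4, 5, 8}  B5 = {0, 4, 5, 6, 8}
Tree: B1–B2, B2–B3, B1–B4, B4–B5

Every bag has size at most 5, so the width is 5 − 1 = 4 and tw(G) ≤ 4. For the lower bound, the 5 vertices {0, 2, 4, 5, 8} are pairwise adjacent, and any tree decomposition puts a clique entirely inside one bag — forcing width ≥ 4. Hence tw(G) = 4 exactly.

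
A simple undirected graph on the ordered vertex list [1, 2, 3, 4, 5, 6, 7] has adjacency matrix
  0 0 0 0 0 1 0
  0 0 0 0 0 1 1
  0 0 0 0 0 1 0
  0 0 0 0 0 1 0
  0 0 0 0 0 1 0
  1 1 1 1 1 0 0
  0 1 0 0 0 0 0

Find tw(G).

A width-1 tree decomposition is:
Bags: B1 = {2, 6}  B2 = {3, 6}  B3 = {1, 6}  B4 = {5, 6}  B5 = {2, 7}  B6 = {4, 6}
Tree: B1–B2, B1–B3, B2–B4, B1–B5, B3–B6
Every bag has size at most 2, so the width is 2 − 1 = 1 and tw(G) ≤ 1. Since G has at least one edge (e.g. 2–6), it is not an edgeless graph, so tw(G) ≥ 1. Combining the bounds, tw(G) = 1.

1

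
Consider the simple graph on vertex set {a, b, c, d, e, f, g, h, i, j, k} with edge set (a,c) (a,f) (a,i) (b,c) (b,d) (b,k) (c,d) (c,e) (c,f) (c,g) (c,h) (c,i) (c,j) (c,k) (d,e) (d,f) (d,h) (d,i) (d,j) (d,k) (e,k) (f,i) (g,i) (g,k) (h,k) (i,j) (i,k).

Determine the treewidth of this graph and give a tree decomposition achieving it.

Every bag has size at most 4, so the width is 4 − 1 = 3 and tw(G) ≤ 3. For the lower bound, the 4 vertices {c, d, i, j} are pairwise adjacent, and any tree decomposition puts a clique entirely inside one bag — forcing width ≥ 3. Hence tw(G) = 3 exactly.

Treewidth 3.
One such decomposition:
Bags: B1 = {c, d, i, k}  B2 = {c, d, e, k}  B3 = {c, d, i, j}  B4 = {b, c, d, k}  B5 = {c, d, h, k}  B6 = {c, d, f, i}  B7 = {c, g, i, k}  B8 = {a, c, f, i}
Tree: B1–B2, B1–B3, B2–B4, B1–B5, B3–B6, B1–B7, B6–B8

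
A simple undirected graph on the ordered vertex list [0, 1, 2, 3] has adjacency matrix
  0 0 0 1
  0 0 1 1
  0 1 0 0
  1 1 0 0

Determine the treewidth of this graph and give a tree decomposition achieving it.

Every bag has size at most 2, so the width is 2 − 1 = 1 and tw(G) ≤ 1. Since G has at least one edge (e.g. 1–2), it is not an edgeless graph, so tw(G) ≥ 1. The upper and lower bounds meet at 1, so that is the treewidth.

Treewidth 1.
One such decomposition:
Bags: B1 = {1, 2}  B2 = {1, 3}  B3 = {0, 3}
Tree: B1–B2, B2–B3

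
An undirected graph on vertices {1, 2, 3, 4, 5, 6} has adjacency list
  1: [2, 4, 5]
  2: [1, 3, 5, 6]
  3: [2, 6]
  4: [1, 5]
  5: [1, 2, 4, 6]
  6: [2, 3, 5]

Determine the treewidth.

2

A width-2 tree decomposition is:
Bags: B1 = {2, 5, 6}  B2 = {1, 2, 5}  B3 = {2, 3, 6}  B4 = {1, 4, 5}
Tree: B1–B2, B1–B3, B2–B4
Every bag has size at most 3, so the width is 3 − 1 = 2 and tw(G) ≤ 2. For the lower bound, the 3 vertices {2, 3, 6} are pairwise adjacent, and any tree decomposition puts a clique entirely inside one bag — forcing width ≥ 2. The upper and lower bounds meet at 2, so that is the treewidth.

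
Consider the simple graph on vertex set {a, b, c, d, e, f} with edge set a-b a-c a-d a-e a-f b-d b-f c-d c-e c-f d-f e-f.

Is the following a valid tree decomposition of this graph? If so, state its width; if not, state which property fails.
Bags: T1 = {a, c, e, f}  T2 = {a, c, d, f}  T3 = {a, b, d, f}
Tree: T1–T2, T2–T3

Every vertex of G appears in some bag (union = {a, b, c, d, e, f}); every edge is covered by a bag; and for each vertex v the set of bags containing v is connected in the bag tree. The decomposition is therefore valid. The largest bag has 4 vertices, so the width is 3.

Yes; width 3.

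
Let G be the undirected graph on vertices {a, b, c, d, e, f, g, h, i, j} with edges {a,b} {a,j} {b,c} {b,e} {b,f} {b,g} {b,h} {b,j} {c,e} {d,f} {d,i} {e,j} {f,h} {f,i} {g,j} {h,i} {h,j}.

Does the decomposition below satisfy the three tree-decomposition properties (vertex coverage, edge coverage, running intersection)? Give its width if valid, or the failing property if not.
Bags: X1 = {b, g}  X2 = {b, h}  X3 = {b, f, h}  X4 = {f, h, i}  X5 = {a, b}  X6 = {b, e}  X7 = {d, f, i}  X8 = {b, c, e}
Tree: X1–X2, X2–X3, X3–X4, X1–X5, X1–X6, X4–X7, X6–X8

A tree decomposition must satisfy three properties: every vertex lies in some bag; for every edge, both endpoints lie together in some bag; and for every vertex, the bags containing it form a connected subtree. Here vertex j appears in no bag, so the decomposition is invalid.

No — vertex j appears in no bag.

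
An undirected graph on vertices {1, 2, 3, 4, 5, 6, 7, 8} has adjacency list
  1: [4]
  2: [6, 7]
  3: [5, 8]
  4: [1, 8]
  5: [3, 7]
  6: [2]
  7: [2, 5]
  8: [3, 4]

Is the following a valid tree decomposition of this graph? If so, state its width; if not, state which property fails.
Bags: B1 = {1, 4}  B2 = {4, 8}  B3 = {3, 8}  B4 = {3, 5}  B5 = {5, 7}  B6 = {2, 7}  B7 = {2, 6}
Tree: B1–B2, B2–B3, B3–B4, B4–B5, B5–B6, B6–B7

Checking the three conditions: (i) the bags cover all of {1, 2, 3, 4, 5, 6, 7, 8}; (ii) for each edge, some bag contains both endpoints; (iii) the bags containing any fixed vertex form a subtree. All hold, so the decomposition is valid with width 2 − 1 = 1.

Yes; width 1.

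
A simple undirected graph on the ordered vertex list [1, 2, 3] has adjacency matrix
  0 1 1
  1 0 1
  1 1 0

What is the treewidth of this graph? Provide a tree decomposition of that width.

A single bag containing all 3 vertices is trivially a valid decomposition of width 2. Conversely, {1, 2, 3} is a clique of size 3, and the vertices of any clique must share a bag in every tree decomposition; so some bag has ≥ 3 vertices and tw(G) ≥ 2. Therefore the treewidth is 2.

Treewidth 2.
Bags: B1 = {1, 2, 3}
Tree: (single bag)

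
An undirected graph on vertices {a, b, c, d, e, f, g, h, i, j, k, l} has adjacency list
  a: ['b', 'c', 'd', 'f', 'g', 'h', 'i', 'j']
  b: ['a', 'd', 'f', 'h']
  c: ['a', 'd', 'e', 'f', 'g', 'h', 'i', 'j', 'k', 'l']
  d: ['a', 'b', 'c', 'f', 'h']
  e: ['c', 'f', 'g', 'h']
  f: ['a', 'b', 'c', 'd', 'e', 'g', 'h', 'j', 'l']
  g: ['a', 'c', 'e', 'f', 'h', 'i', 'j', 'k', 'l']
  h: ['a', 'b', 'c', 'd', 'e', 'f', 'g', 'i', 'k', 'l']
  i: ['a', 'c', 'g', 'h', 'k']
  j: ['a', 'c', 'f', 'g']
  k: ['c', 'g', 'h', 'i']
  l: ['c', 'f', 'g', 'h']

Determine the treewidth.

A width-4 tree decomposition is:
Bags: B1 = {a, c, g, h, i}  B2 = {a, c, f, g, h}  B3 = {a, c, d, f, h}  B4 = {a, b, d, f, h}  B5 = {c, f, g, h, l}  B6 = {c, g, h, i, k}  B7 = {c, e, f, g, h}  B8 = {a, c, f, g, j}
Tree: B1–B2, B2–B3, B3–B4, B2–B5, B1–B6, B5–B7, B2–B8
Each bag holds 5 vertices, so the decomposition has width 4, which upper-bounds the treewidth. On the other hand G contains the 5-clique {a, c, f, g, j}. A clique must lie in a single bag of any decomposition, so no decomposition can have width below 4. Hence tw(G) = 4 exactly.

4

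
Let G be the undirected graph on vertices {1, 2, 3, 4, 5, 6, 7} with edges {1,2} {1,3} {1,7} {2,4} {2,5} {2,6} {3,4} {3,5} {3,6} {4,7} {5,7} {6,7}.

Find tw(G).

3

A width-3 tree decomposition is:
Bags: B1 = {2, 3, 4, 7}  B2 = {2, 3, 5, 7}  B3 = {1, 2, 3, 7}  B4 = {2, 3, 6, 7}
Tree: B1–B2, B2–B3, B3–B4
The largest bag has 4 vertices, giving width 3; this decomposition certifies tw(G) ≤ 3. For the lower bound: the 4 vertex sets {2,4}, {5,7}, {3}, {1} are disjoint, each induces a connected subgraph, and every pair is joined by at least one edge of G. Contracting each set to a single vertex therefore yields K_{4} as a minor, and since treewidth is minor-monotone, tw(G) ≥ tw(K_{4}) = 3. Combining the bounds, tw(G) = 3.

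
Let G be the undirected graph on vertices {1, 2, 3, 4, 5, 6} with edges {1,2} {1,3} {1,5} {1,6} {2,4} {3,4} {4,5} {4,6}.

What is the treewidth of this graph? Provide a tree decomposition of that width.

Treewidth 2.
Bags: B1 = {1, 4, 6}  B2 = {1, 2, 4}  B3 = {1, 4, 5}  B4 = {1, 3, 4}
Tree: B1–B2, B2–B3, B3–B4

Every bag has size at most 3, so the width is 3 − 1 = 2 and tw(G) ≤ 2. For the lower bound, G contains the cycle 4–6–1–2–4, so G is not a forest; only forests have treewidth ≤ 1, hence tw(G) ≥ 2. Therefore the treewidth is 2.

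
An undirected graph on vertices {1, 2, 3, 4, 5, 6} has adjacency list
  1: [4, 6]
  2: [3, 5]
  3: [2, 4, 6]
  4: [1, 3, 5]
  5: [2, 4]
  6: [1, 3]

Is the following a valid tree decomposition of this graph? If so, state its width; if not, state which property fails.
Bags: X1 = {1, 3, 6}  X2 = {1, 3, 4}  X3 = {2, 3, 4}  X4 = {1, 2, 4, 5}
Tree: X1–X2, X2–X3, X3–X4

No — bags containing vertex 1 are not connected in the tree.

A tree decomposition must satisfy three properties: every vertex lies in some bag; for every edge, both endpoints lie together in some bag; and for every vertex, the bags containing it form a connected subtree. Here bags containing vertex 1 are not connected in the tree, so the decomposition is invalid.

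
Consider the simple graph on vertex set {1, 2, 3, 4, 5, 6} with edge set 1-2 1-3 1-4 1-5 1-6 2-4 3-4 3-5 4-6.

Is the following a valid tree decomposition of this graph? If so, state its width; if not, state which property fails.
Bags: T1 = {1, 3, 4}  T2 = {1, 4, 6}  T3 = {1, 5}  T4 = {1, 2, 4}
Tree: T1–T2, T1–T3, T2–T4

A tree decomposition must satisfy three properties: every vertex lies in some bag; for every edge, both endpoints lie together in some bag; and for every vertex, the bags containing it form a connected subtree. Here edge (3,5) lies in no bag, so the decomposition is invalid.

No — edge (3,5) lies in no bag.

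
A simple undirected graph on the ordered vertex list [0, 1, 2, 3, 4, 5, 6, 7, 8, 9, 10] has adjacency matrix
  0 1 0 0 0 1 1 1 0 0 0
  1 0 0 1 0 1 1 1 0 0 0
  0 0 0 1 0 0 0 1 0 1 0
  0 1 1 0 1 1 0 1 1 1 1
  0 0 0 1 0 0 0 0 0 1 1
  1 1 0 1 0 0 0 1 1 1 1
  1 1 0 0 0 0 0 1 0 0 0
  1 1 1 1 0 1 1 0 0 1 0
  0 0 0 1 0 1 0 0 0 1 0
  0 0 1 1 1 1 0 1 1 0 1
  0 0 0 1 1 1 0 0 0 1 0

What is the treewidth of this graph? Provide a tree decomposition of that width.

Every bag has size at most 4, so the width is 4 − 1 = 3 and tw(G) ≤ 3. On the other hand G contains the 4-clique {0, 1, 5, 7}. A clique must lie in a single bag of any decomposition, so no decomposition can have width below 3. Therefore the treewidth is 3.

Treewidth 3.
One such decomposition:
Bags: B1 = {2, 3, 7, 9}  B2 = {3, 5, 7, 9}  B3 = {1, 3, 5, 7}  B4 = {3, 5, 9, 10}  B5 = {3, 5, 8, 9}  B6 = {3, 4, 9, 10}  B7 = {0, 1, 5, 7}  B8 = {0, 1, 6, 7}
Tree: B1–B2, B2–B3, B2–B4, B4–B5, B4–B6, B3–B7, B7–B8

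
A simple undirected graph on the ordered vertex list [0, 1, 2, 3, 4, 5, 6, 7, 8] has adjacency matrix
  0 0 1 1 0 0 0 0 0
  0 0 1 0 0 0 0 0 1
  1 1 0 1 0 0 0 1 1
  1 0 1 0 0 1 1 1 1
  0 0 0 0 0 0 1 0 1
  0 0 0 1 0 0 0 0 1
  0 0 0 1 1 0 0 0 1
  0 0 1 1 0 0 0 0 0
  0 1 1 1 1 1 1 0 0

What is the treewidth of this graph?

2

A width-2 tree decomposition is:
Bags: B1 = {3, 6, 8}  B2 = {2, 3, 8}  B3 = {3, 5, 8}  B4 = {2, 3, 7}  B5 = {1, 2, 8}  B6 = {0, 2, 3}  B7 = {4, 6, 8}
Tree: B1–B2, B1–B3, B2–B4, B2–B5, B2–B6, B1–B7
The largest bag has 3 vertices, giving width 2; this decomposition certifies tw(G) ≤ 2. Conversely, {1, 2, 8} is a clique of size 3, and the vertices of any clique must share a bag in every tree decomposition; so some bag has ≥ 3 vertices and tw(G) ≥ 2. Combining the bounds, tw(G) = 2.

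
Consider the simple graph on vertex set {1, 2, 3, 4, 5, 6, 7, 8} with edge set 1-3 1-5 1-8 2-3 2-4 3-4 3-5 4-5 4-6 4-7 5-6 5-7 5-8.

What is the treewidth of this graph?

2

A width-2 tree decomposition is:
Bags: B1 = {1, 5, 8}  B2 = {1, 3, 5}  B3 = {3, 4, 5}  B4 = {2, 3, 4}  B5 = {4, 5, 7}  B6 = {4, 5, 6}
Tree: B1–B2, B2–B3, B3–B4, B3–B5, B5–B6
The largest bag has 3 vertices, giving width 2; this decomposition certifies tw(G) ≤ 2. For the lower bound, the 3 vertices {2, 3, 4} are pairwise adjacent, and any tree decomposition puts a clique entirely inside one bag — forcing width ≥ 2. Therefore the treewidth is 2.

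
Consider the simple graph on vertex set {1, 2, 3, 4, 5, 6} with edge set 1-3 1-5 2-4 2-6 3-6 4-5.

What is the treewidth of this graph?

2

A width-2 tree decomposition is:
Bags: B1 = {2, 4, 6}  B2 = {4, 5, 6}  B3 = {1, 5, 6}  B4 = {1, 3, 6}
Tree: B1–B2, B2–B3, B3–B4
Every bag has size at most 3, so the width is 3 − 1 = 2 and tw(G) ≤ 2. The edges 6–2–4–5–1–3–6 form a cycle, so G is not a tree and its treewidth is at least 2. The upper and lower bounds meet at 2, so that is the treewidth.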